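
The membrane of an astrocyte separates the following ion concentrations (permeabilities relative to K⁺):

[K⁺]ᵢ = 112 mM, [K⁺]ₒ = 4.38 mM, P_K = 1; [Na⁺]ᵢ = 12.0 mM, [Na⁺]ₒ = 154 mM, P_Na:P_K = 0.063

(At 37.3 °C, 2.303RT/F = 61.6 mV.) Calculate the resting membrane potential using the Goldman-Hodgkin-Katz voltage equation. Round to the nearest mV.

-56 mV

Vm = 61.6 · log₁₀[(Σ P·[cation]ₒ + Σ P·[anion]ᵢ) / (Σ P·[cation]ᵢ + Σ P·[anion]ₒ)]
Numerator = 1×4.38 + 0.063×154 = 14.08
Denominator = 1×112 + 0.063×12.0 = 112.8
Vm = 61.6 · log₁₀(0.12489) = 61.6 × (-0.9035) = -55.65 mV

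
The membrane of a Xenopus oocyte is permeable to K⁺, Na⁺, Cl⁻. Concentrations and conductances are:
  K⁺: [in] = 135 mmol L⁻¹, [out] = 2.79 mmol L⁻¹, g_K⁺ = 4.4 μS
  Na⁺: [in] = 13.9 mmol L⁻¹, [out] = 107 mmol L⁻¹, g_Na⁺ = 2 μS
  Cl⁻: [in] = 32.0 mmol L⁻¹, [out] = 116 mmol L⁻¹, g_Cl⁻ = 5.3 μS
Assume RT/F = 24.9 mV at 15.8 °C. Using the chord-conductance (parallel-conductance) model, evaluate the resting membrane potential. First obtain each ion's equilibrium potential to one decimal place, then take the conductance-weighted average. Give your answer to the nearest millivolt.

-42 mV

E_K⁺ = (24.9/1)·ln(2.79/135) = -96.6 mV
E_Na⁺ = (24.9/1)·ln(107/13.9) = 50.8 mV
E_Cl⁻ = (24.9/-1)·ln(116/32.0) = -32.1 mV
Vm = (Σ gᵢEᵢ)/(Σ gᵢ) = (4.4·-96.6 + 2·50.8 + 5.3·-32.1) / (4.4 + 2 + 5.3)
= -493.57 / 11.7 = -42.19 mV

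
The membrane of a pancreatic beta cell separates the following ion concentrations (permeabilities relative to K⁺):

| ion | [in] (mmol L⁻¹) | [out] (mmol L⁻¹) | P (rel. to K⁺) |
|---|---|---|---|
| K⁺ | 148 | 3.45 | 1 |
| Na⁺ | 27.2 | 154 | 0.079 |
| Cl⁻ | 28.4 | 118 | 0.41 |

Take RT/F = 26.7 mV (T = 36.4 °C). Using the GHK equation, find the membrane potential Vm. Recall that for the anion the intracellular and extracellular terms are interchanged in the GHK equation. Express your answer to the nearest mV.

-53 mV

Vm = 26.7 · ln[(Σ P·[cation]ₒ + Σ P·[anion]ᵢ) / (Σ P·[cation]ᵢ + Σ P·[anion]ₒ)]
Numerator = 1×3.45 + 0.079×154 + 0.41×28.4 = 27.26
Denominator = 1×148 + 0.079×27.2 + 0.41×118 = 198.5
Vm = 26.7 · ln(0.13731) = 26.7 × (-1.9855) = -53.01 mV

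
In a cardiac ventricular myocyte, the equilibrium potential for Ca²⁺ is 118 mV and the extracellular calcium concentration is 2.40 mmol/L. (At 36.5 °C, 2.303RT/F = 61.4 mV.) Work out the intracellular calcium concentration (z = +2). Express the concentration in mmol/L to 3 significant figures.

0.000344 mmol/L

Nernst: E = (61.4/2) · log₁₀([out]/[in]), so log₁₀([out]/[in]) = 118.0 × 2 / 61.4 = 3.8436.
[out]/[in] = 10^(3.8436) = 6977.
[in] = 2.40 / 6977 = 0.000344 mmol/L.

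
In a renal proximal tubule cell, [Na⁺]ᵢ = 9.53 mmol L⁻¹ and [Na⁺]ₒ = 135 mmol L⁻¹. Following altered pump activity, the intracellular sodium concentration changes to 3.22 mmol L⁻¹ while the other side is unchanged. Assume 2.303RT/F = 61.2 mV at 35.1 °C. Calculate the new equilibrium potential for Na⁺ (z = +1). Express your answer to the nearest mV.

After the shift: [Na⁺]_out = 135, [Na⁺]_in = 3.22 mmol L⁻¹.
E_new = (61.2/1)·log₁₀(135/3.22) = 61.20 · (1.6225) = 99.30 mV

99 mV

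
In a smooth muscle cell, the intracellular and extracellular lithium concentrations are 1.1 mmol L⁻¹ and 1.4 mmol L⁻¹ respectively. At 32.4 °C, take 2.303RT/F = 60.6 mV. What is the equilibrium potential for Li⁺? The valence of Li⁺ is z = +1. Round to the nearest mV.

E = (60.6/z) · log₁₀([Li⁺]_out/[Li⁺]_in) with z = +1.
= (60.6/1) · log₁₀(1.4/1.1) = 60.60 · log₁₀(1.273)
= 60.60 · (0.1047) = 6.35 mV

6 mV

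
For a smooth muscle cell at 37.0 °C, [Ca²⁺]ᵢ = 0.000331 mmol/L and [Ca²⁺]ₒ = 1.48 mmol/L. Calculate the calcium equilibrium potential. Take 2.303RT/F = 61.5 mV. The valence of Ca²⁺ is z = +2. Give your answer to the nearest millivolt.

E = (61.5/z) · log₁₀([Ca²⁺]_out/[Ca²⁺]_in) with z = +2.
= (61.5/2) · log₁₀(1.48/0.000331) = 30.75 · log₁₀(4471)
= 30.75 · (3.6504) = 112.25 mV

112 mV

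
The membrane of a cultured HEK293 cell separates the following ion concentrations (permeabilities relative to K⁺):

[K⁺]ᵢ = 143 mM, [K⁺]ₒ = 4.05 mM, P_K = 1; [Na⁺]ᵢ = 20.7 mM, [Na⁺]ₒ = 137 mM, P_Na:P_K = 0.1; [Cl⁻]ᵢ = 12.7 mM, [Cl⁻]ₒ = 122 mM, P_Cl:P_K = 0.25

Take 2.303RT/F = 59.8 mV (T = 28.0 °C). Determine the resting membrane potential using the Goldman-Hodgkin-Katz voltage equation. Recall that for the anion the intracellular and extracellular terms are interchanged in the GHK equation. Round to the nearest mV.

-55 mV

Vm = 59.8 · log₁₀[(Σ P·[cation]ₒ + Σ P·[anion]ᵢ) / (Σ P·[cation]ᵢ + Σ P·[anion]ₒ)]
Numerator = 1×4.05 + 0.1×137 + 0.25×12.7 = 20.93
Denominator = 1×143 + 0.1×20.7 + 0.25×122 = 175.6
Vm = 59.8 · log₁₀(0.11918) = 59.8 × (-0.9238) = -55.24 mV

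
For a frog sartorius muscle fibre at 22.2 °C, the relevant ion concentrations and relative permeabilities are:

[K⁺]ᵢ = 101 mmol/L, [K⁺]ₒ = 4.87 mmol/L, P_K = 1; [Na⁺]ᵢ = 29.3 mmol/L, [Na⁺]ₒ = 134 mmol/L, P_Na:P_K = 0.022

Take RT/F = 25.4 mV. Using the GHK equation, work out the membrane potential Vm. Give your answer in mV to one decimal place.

Vm = 25.4 · ln[(Σ P·[cation]ₒ + Σ P·[anion]ᵢ) / (Σ P·[cation]ᵢ + Σ P·[anion]ₒ)]
Numerator = 1×4.87 + 0.022×134 = 7.818
Denominator = 1×101 + 0.022×29.3 = 101.6
Vm = 25.4 · ln(0.076915) = 25.4 × (-2.5651) = -65.15 mV

-65.2 mV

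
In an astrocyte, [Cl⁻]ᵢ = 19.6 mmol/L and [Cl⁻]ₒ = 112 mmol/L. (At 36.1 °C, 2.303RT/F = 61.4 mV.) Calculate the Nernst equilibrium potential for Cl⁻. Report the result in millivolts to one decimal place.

-46.5 mV

E = (61.4/z) · log₁₀([Cl⁻]_out/[Cl⁻]_in) with z = -1.
For an anion, dividing by z = -1 reverses the sign.
= (61.4/-1) · log₁₀(112/19.6) = -61.40 · log₁₀(5.714)
= -61.40 · (0.7570) = -46.48 mV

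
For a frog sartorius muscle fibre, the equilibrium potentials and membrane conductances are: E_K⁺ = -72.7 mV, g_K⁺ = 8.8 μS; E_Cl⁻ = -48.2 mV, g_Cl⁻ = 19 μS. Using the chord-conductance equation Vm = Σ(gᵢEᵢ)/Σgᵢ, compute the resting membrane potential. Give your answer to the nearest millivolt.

Σ gᵢEᵢ = 8.8·(-72.7) + 19·(-48.2) = -1555.56
Σ gᵢ = 8.8 + 19 = 27.8
Vm = -1555.56 / 27.8 = -55.96 mV

-56 mV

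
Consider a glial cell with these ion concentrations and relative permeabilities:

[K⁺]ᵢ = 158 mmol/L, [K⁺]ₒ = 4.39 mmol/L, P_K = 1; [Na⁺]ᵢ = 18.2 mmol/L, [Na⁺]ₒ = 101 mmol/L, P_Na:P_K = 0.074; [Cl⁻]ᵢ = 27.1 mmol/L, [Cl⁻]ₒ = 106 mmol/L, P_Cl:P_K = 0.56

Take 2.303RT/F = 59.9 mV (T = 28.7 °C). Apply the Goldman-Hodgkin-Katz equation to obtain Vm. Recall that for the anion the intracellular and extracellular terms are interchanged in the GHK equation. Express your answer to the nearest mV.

Vm = 59.9 · log₁₀[(Σ P·[cation]ₒ + Σ P·[anion]ᵢ) / (Σ P·[cation]ᵢ + Σ P·[anion]ₒ)]
Numerator = 1×4.39 + 0.074×101 + 0.56×27.1 = 27.04
Denominator = 1×158 + 0.074×18.2 + 0.56×106 = 218.7
Vm = 59.9 · log₁₀(0.12364) = 59.9 × (-0.9079) = -54.38 mV

-54 mV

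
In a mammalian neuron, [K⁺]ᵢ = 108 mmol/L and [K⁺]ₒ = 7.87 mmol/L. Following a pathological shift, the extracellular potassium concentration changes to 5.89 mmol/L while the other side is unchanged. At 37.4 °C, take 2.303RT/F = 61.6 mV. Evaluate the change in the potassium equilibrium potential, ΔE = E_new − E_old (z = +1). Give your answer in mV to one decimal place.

E_old = (61.6/1)·log₁₀(7.87/108) = -70.07 mV
E_new = (61.6/1)·log₁₀(5.89/108) = -77.82 mV
ΔE = -77.82 − (-70.07) = -7.75 mV

-7.8 mV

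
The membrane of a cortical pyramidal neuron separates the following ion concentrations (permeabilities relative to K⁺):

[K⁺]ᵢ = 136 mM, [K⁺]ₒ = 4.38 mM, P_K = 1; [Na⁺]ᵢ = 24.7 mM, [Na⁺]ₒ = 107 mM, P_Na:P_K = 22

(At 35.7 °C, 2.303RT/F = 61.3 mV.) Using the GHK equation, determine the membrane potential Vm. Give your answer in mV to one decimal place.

Vm = 61.3 · log₁₀[(Σ P·[cation]ₒ + Σ P·[anion]ᵢ) / (Σ P·[cation]ᵢ + Σ P·[anion]ₒ)]
Numerator = 1×4.38 + 22×107 = 2358
Denominator = 1×136 + 22×24.7 = 679.4
Vm = 61.3 · log₁₀(3.4713) = 61.3 × (0.5405) = 33.13 mV

33.1 mV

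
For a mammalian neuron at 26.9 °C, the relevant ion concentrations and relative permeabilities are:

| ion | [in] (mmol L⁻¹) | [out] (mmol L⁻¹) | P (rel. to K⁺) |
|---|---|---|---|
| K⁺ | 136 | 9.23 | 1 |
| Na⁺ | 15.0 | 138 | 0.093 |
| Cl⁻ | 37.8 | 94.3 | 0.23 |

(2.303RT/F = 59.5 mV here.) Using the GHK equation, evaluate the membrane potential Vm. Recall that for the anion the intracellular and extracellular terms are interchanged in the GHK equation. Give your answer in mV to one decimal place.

Vm = 59.5 · log₁₀[(Σ P·[cation]ₒ + Σ P·[anion]ᵢ) / (Σ P·[cation]ᵢ + Σ P·[anion]ₒ)]
Numerator = 1×9.23 + 0.093×138 + 0.23×37.8 = 30.76
Denominator = 1×136 + 0.093×15.0 + 0.23×94.3 = 159.1
Vm = 59.5 · log₁₀(0.19334) = 59.5 × (-0.7137) = -42.46 mV

-42.5 mV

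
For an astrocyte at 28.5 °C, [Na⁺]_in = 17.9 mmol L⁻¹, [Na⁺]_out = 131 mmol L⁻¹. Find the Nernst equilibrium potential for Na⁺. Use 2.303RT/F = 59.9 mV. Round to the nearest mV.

52 mV

E = (59.9/z) · log₁₀([Na⁺]_out/[Na⁺]_in) with z = +1.
= (59.9/1) · log₁₀(131/17.9) = 59.90 · log₁₀(7.318)
= 59.90 · (0.8644) = 51.78 mV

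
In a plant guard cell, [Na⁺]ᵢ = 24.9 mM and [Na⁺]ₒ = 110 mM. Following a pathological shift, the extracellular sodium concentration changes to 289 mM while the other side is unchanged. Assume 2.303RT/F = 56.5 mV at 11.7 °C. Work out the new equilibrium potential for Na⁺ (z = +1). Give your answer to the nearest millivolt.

After the shift: [Na⁺]_out = 289, [Na⁺]_in = 24.9 mM.
E_new = (56.5/1)·log₁₀(289/24.9) = 56.50 · (1.0647) = 60.16 mV

60 mV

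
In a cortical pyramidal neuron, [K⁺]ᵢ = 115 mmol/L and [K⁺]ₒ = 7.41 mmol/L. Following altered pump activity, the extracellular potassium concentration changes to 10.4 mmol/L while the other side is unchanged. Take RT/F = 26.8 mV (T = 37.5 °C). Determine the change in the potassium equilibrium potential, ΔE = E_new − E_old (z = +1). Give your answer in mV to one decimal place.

E_old = (26.8/1)·ln(7.41/115) = -73.49 mV
E_new = (26.8/1)·ln(10.4/115) = -64.40 mV
ΔE = -64.40 − (-73.49) = 9.08 mV

9.1 mV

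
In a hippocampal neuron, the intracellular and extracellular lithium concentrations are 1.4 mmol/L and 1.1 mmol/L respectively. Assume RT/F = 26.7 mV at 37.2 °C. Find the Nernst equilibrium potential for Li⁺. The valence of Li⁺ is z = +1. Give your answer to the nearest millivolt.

-6 mV

E = (26.7/z) · ln([Li⁺]_out/[Li⁺]_in) with z = +1.
= (26.7/1) · ln(1.1/1.4) = 26.70 · ln(0.7857)
= 26.70 · (-0.2412) = -6.44 mV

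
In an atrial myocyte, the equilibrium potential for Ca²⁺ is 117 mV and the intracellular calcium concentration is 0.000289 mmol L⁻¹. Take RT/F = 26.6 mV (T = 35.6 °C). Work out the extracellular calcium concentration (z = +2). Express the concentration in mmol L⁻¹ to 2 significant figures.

Nernst: E = (26.6/2) · ln([out]/[in]), so ln([out]/[in]) = 117.0 × 2 / 26.6 = 8.7970.
[out]/[in] = e^(8.7970) = 6614.
[out] = 6614 × 0.000289 = 1.912 mmol L⁻¹.

1.9 mmol L⁻¹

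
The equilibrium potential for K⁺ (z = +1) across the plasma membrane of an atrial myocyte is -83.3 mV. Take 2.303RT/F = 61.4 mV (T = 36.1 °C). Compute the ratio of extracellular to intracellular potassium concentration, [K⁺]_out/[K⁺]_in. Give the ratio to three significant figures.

log₁₀([out]/[in]) = E·z/(61.4) = -83.3 × 1 / 61.4 = -1.3567
[out]/[in] = 10^(-1.3567) = 0.04399

0.0440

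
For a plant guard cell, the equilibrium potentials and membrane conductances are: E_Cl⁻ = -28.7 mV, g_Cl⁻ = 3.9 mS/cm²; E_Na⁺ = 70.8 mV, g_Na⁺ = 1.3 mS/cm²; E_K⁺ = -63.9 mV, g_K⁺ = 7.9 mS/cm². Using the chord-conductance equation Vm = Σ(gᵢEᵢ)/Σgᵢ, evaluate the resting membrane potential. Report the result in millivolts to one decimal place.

-40.1 mV

Σ gᵢEᵢ = 3.9·(-28.7) + 1.3·(70.8) + 7.9·(-63.9) = -524.70
Σ gᵢ = 3.9 + 1.3 + 7.9 = 13.1
Vm = -524.70 / 13.1 = -40.05 mV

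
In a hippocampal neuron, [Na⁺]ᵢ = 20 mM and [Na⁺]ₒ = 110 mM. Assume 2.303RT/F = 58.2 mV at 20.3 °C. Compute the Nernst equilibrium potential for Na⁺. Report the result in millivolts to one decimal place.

E = (58.2/z) · log₁₀([Na⁺]_out/[Na⁺]_in) with z = +1.
= (58.2/1) · log₁₀(110/20) = 58.20 · log₁₀(5.5)
= 58.20 · (0.7404) = 43.09 mV

43.1 mV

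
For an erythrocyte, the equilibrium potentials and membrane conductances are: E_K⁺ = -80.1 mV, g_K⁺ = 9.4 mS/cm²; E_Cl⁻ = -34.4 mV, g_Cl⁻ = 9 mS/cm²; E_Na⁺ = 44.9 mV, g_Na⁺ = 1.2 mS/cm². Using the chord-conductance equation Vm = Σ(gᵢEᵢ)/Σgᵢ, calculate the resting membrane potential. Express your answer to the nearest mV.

-51 mV

Σ gᵢEᵢ = 9.4·(-80.1) + 9·(-34.4) + 1.2·(44.9) = -1008.66
Σ gᵢ = 9.4 + 9 + 1.2 = 19.6
Vm = -1008.66 / 19.6 = -51.46 mV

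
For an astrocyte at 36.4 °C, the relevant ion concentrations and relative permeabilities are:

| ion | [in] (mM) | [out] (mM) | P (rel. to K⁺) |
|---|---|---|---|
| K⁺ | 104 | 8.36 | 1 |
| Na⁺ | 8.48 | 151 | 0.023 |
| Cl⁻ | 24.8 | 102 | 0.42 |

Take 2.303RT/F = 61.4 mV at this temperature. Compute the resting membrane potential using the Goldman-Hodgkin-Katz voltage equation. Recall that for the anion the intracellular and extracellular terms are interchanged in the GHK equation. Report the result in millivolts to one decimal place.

Vm = 61.4 · log₁₀[(Σ P·[cation]ₒ + Σ P·[anion]ᵢ) / (Σ P·[cation]ᵢ + Σ P·[anion]ₒ)]
Numerator = 1×8.36 + 0.023×151 + 0.42×24.8 = 22.25
Denominator = 1×104 + 0.023×8.48 + 0.42×102 = 147
Vm = 61.4 · log₁₀(0.15132) = 61.4 × (-0.8201) = -50.35 mV

-50.4 mV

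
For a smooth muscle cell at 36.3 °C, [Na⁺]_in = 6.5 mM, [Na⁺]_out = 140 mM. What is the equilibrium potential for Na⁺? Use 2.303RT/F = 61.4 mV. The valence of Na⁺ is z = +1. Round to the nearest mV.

82 mV

E = (61.4/z) · log₁₀([Na⁺]_out/[Na⁺]_in) with z = +1.
= (61.4/1) · log₁₀(140/6.5) = 61.40 · log₁₀(21.54)
= 61.40 · (1.3332) = 81.86 mV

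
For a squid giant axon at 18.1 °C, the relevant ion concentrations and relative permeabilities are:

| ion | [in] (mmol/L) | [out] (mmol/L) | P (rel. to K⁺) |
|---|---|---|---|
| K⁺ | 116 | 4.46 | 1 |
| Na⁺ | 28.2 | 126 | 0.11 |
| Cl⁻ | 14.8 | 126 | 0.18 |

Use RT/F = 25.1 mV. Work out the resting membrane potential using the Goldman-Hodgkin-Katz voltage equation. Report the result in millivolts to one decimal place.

Vm = 25.1 · ln[(Σ P·[cation]ₒ + Σ P·[anion]ᵢ) / (Σ P·[cation]ᵢ + Σ P·[anion]ₒ)]
Numerator = 1×4.46 + 0.11×126 + 0.18×14.8 = 20.98
Denominator = 1×116 + 0.11×28.2 + 0.18×126 = 141.8
Vm = 25.1 · ln(0.148) = 25.1 × (-1.9105) = -47.95 mV

-48.0 mV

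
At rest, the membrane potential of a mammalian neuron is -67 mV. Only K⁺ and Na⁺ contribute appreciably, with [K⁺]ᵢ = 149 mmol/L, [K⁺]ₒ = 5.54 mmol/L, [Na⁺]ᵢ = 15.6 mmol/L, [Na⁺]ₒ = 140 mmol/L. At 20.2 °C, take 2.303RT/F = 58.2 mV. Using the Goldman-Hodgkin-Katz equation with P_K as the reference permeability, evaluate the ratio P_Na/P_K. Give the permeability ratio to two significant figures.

Let α = P_Na/P_K. GHK: Vm = 58.2·log₁₀[(Kₒ + α·Naₒ)/(Kᵢ + α·Naᵢ)].
10^(Vm/58.2) = 10^(-67.0/58.2) = 0.070599
So 0.070599·(Kᵢ + α·Naᵢ) = Kₒ + α·Naₒ → α = (0.070599·149.0 − 5.54) / (140.0 − 0.070599·15.6)
α = (10.52 − 5.54) / (140.0 − 1.101) = 4.979/138.9 = 0.03585

0.036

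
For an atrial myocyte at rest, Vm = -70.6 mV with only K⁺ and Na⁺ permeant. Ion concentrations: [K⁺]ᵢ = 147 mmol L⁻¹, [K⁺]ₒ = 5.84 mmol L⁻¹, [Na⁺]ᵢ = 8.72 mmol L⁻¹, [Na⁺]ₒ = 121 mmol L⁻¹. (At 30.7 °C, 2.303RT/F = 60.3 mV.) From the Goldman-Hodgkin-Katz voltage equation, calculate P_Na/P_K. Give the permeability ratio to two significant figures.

0.034

Let α = P_Na/P_K. GHK: Vm = 60.3·log₁₀[(Kₒ + α·Naₒ)/(Kᵢ + α·Naᵢ)].
10^(Vm/60.3) = 10^(-70.6/60.3) = 0.067482
So 0.067482·(Kᵢ + α·Naᵢ) = Kₒ + α·Naₒ → α = (0.067482·147.0 − 5.84) / (121.0 − 0.067482·8.72)
α = (9.92 − 5.84) / (121.0 − 0.5884) = 4.08/120.4 = 0.03388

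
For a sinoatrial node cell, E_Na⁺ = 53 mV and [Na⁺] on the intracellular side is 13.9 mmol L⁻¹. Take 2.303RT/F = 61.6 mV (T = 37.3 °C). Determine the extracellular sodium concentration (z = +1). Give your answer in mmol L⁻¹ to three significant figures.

101 mmol L⁻¹

Nernst: E = (61.6/1) · log₁₀([out]/[in]), so log₁₀([out]/[in]) = 53.0 × 1 / 61.6 = 0.8604.
[out]/[in] = 10^(0.8604) = 7.251.
[out] = 7.251 × 13.9 = 100.8 mmol L⁻¹.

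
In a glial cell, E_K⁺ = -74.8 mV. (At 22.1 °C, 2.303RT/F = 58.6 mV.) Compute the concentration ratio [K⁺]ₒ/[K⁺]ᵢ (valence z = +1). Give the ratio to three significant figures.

log₁₀([out]/[in]) = E·z/(58.6) = -74.8 × 1 / 58.6 = -1.2765
[out]/[in] = 10^(-1.2765) = 0.05291

0.0529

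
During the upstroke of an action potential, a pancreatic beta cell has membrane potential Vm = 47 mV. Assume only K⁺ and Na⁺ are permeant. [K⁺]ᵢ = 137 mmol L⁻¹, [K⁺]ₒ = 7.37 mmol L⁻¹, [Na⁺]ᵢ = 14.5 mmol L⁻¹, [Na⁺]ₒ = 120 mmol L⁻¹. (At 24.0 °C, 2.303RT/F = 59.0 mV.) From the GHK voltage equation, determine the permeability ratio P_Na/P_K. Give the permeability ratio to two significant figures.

29

Let α = P_Na/P_K. GHK: Vm = 59.0·log₁₀[(Kₒ + α·Naₒ)/(Kᵢ + α·Naᵢ)].
10^(Vm/59.0) = 10^(47.0/59.0) = 6.2605
So 6.2605·(Kᵢ + α·Naᵢ) = Kₒ + α·Naₒ → α = (6.2605·137.0 − 7.37) / (120.0 − 6.2605·14.5)
α = (857.7 − 7.37) / (120.0 − 90.78) = 850.3/29.22 = 29.1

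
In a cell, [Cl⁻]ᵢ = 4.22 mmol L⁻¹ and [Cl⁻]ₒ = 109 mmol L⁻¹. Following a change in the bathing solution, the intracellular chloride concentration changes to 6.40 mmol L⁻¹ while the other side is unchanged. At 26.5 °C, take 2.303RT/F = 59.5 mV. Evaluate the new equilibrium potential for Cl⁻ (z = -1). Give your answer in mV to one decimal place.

After the shift: [Cl⁻]_out = 109, [Cl⁻]_in = 6.40 mmol L⁻¹.
E_new = (59.5/-1)·log₁₀(109/6.40) = -59.50 · (1.2312) = -73.26 mV

-73.3 mV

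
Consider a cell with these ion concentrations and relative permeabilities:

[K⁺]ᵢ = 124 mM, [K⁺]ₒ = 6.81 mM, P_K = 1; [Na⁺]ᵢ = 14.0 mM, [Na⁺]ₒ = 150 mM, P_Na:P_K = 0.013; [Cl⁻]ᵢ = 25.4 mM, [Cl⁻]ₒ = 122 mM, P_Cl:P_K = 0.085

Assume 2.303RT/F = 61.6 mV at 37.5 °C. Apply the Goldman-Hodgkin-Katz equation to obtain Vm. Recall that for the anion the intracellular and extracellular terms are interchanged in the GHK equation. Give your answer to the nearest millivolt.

-67 mV

Vm = 61.6 · log₁₀[(Σ P·[cation]ₒ + Σ P·[anion]ᵢ) / (Σ P·[cation]ᵢ + Σ P·[anion]ₒ)]
Numerator = 1×6.81 + 0.013×150 + 0.085×25.4 = 10.92
Denominator = 1×124 + 0.013×14.0 + 0.085×122 = 134.6
Vm = 61.6 · log₁₀(0.081151) = 61.6 × (-1.0907) = -67.19 mV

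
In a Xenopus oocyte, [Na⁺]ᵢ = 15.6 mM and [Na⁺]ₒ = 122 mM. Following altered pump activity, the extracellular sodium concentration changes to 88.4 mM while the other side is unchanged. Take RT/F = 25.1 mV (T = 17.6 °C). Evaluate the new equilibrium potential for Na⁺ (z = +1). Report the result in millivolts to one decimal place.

43.5 mV

After the shift: [Na⁺]_out = 88.4, [Na⁺]_in = 15.6 mM.
E_new = (25.1/1)·ln(88.4/15.6) = 25.10 · (1.7346) = 43.54 mV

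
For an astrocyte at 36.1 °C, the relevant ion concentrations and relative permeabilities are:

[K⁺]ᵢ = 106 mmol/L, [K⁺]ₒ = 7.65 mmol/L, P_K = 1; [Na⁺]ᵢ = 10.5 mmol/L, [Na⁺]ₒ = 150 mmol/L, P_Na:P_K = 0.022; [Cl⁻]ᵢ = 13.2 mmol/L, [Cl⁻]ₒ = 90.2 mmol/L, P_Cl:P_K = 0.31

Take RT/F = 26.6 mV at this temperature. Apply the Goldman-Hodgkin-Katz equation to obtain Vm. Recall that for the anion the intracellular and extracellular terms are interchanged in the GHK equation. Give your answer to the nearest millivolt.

-58 mV

Vm = 26.6 · ln[(Σ P·[cation]ₒ + Σ P·[anion]ᵢ) / (Σ P·[cation]ᵢ + Σ P·[anion]ₒ)]
Numerator = 1×7.65 + 0.022×150 + 0.31×13.2 = 15.04
Denominator = 1×106 + 0.022×10.5 + 0.31×90.2 = 134.2
Vm = 26.6 · ln(0.11209) = 26.6 × (-2.1884) = -58.21 mV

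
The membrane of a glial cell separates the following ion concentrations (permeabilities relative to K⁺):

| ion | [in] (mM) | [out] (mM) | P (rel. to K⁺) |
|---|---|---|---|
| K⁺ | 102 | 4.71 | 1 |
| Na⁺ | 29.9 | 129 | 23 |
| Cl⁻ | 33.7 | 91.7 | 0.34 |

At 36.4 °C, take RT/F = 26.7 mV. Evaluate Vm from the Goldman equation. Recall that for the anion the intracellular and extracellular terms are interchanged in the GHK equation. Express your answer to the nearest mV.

34 mV

Vm = 26.7 · ln[(Σ P·[cation]ₒ + Σ P·[anion]ᵢ) / (Σ P·[cation]ᵢ + Σ P·[anion]ₒ)]
Numerator = 1×4.71 + 23×129 + 0.34×33.7 = 2983
Denominator = 1×102 + 23×29.9 + 0.34×91.7 = 820.9
Vm = 26.7 · ln(3.6341) = 26.7 × (1.2904) = 34.45 mV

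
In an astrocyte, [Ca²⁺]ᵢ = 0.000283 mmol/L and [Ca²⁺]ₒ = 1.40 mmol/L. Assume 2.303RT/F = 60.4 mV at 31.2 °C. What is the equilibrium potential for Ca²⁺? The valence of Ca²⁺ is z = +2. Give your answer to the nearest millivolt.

E = (60.4/z) · log₁₀([Ca²⁺]_out/[Ca²⁺]_in) with z = +2.
= (60.4/2) · log₁₀(1.40/0.000283) = 30.20 · log₁₀(4947)
= 30.20 · (3.6943) = 111.57 mV

112 mV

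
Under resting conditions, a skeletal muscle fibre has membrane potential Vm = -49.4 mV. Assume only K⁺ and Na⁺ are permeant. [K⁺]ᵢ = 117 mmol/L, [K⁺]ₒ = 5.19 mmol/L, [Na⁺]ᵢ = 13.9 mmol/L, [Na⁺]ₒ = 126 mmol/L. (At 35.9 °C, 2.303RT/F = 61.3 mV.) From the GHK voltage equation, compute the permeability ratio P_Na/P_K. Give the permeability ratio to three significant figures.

Let α = P_Na/P_K. GHK: Vm = 61.3·log₁₀[(Kₒ + α·Naₒ)/(Kᵢ + α·Naᵢ)].
10^(Vm/61.3) = 10^(-49.4/61.3) = 0.15636
So 0.15636·(Kᵢ + α·Naᵢ) = Kₒ + α·Naₒ → α = (0.15636·117.0 − 5.19) / (126.0 − 0.15636·13.9)
α = (18.29 − 5.19) / (126.0 − 2.173) = 13.1/123.8 = 0.1058

0.106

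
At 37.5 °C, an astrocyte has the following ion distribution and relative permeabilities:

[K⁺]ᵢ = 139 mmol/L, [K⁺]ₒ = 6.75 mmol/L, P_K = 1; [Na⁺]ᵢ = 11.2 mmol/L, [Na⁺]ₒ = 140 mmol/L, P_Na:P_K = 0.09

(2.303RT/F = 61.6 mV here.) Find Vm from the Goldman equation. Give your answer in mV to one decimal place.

Vm = 61.6 · log₁₀[(Σ P·[cation]ₒ + Σ P·[anion]ᵢ) / (Σ P·[cation]ᵢ + Σ P·[anion]ₒ)]
Numerator = 1×6.75 + 0.09×140 = 19.35
Denominator = 1×139 + 0.09×11.2 = 140
Vm = 61.6 · log₁₀(0.13821) = 61.6 × (-0.8595) = -52.94 mV

-52.9 mV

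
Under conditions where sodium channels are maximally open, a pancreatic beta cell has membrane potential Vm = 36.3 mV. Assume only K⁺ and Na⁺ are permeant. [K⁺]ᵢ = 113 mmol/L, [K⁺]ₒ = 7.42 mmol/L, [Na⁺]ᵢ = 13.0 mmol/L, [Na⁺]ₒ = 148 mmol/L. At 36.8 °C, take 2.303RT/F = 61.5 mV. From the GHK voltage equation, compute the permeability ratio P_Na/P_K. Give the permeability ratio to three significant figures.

4.44

Let α = P_Na/P_K. GHK: Vm = 61.5·log₁₀[(Kₒ + α·Naₒ)/(Kᵢ + α·Naᵢ)].
10^(Vm/61.5) = 10^(36.3/61.5) = 3.8926
So 3.8926·(Kᵢ + α·Naᵢ) = Kₒ + α·Naₒ → α = (3.8926·113.0 − 7.42) / (148.0 − 3.8926·13.0)
α = (439.9 − 7.42) / (148.0 − 50.6) = 432.4/97.4 = 4.44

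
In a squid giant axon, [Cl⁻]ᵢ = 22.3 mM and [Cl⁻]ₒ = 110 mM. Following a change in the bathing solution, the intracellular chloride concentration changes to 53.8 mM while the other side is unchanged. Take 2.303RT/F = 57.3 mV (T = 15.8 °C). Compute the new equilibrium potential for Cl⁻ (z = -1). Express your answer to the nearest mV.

-18 mV

After the shift: [Cl⁻]_out = 110, [Cl⁻]_in = 53.8 mM.
E_new = (57.3/-1)·log₁₀(110/53.8) = -57.30 · (0.3106) = -17.80 mV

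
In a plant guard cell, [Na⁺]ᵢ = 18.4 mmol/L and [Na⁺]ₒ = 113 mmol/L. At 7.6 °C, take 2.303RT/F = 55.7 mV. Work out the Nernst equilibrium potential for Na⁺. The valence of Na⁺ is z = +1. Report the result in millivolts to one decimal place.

E = (55.7/z) · log₁₀([Na⁺]_out/[Na⁺]_in) with z = +1.
= (55.7/1) · log₁₀(113/18.4) = 55.70 · log₁₀(6.141)
= 55.70 · (0.7883) = 43.91 mV

43.9 mV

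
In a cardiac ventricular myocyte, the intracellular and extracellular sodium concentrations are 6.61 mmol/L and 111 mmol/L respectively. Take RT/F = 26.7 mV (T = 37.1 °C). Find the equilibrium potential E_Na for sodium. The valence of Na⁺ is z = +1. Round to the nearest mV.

E = (26.7/z) · ln([Na⁺]_out/[Na⁺]_in) with z = +1.
= (26.7/1) · ln(111/6.61) = 26.70 · ln(16.79)
= 26.70 · (2.8209) = 75.32 mV

75 mV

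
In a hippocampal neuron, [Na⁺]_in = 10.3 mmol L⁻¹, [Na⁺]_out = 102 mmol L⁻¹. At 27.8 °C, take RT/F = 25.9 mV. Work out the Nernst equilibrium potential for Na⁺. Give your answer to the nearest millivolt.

59 mV

E = (25.9/z) · ln([Na⁺]_out/[Na⁺]_in) with z = +1.
= (25.9/1) · ln(102/10.3) = 25.90 · ln(9.903)
= 25.90 · (2.2928) = 59.38 mV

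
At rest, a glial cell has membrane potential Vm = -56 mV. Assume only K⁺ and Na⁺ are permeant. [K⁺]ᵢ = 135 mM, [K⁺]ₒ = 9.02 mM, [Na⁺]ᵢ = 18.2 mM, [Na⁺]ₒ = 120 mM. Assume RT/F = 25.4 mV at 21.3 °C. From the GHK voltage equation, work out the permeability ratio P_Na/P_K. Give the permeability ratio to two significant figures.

0.050

Let α = P_Na/P_K. GHK: Vm = 25.4·ln[(Kₒ + α·Naₒ)/(Kᵢ + α·Naᵢ)].
e^(Vm/25.4) = e^(-56.0/25.4) = 0.11028
So 0.11028·(Kᵢ + α·Naᵢ) = Kₒ + α·Naₒ → α = (0.11028·135.0 − 9.02) / (120.0 − 0.11028·18.2)
α = (14.89 − 9.02) / (120.0 − 2.007) = 5.868/118 = 0.04973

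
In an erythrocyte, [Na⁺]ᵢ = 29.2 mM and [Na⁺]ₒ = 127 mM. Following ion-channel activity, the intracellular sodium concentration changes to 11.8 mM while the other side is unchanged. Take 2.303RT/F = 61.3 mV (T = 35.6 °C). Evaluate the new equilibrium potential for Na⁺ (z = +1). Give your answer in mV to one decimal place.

After the shift: [Na⁺]_out = 127, [Na⁺]_in = 11.8 mM.
E_new = (61.3/1)·log₁₀(127/11.8) = 61.30 · (1.0319) = 63.26 mV

63.3 mV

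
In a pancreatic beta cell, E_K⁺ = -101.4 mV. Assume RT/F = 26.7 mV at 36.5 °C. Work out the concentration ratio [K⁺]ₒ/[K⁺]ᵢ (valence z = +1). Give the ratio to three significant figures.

0.0224

ln([out]/[in]) = E·z/(26.7) = -101.4 × 1 / 26.7 = -3.7978
[out]/[in] = e^(-3.7978) = 0.02242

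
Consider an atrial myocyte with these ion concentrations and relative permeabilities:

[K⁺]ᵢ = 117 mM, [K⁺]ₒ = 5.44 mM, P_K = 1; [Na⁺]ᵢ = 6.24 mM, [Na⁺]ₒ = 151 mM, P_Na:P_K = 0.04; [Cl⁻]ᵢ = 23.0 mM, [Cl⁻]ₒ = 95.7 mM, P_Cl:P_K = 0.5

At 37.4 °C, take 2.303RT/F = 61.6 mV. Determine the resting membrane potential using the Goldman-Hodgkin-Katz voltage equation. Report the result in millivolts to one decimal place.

-52.8 mV

Vm = 61.6 · log₁₀[(Σ P·[cation]ₒ + Σ P·[anion]ᵢ) / (Σ P·[cation]ᵢ + Σ P·[anion]ₒ)]
Numerator = 1×5.44 + 0.04×151 + 0.5×23.0 = 22.98
Denominator = 1×117 + 0.04×6.24 + 0.5×95.7 = 165.1
Vm = 61.6 · log₁₀(0.13919) = 61.6 × (-0.8564) = -52.75 mV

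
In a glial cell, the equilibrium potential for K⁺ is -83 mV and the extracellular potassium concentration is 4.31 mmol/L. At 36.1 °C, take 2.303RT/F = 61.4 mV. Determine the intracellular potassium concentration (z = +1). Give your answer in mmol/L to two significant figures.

97 mmol/L

Nernst: E = (61.4/1) · log₁₀([out]/[in]), so log₁₀([out]/[in]) = -83.0 × 1 / 61.4 = -1.3518.
[out]/[in] = 10^(-1.3518) = 0.04448.
[in] = 4.31 / 0.04448 = 96.89 mmol/L.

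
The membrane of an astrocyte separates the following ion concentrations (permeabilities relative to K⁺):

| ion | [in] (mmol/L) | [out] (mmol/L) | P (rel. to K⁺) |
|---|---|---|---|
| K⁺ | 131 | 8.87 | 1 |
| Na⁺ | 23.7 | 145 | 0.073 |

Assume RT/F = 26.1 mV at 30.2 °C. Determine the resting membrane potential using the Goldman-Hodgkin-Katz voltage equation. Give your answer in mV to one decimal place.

-50.1 mV

Vm = 26.1 · ln[(Σ P·[cation]ₒ + Σ P·[anion]ᵢ) / (Σ P·[cation]ᵢ + Σ P·[anion]ₒ)]
Numerator = 1×8.87 + 0.073×145 = 19.45
Denominator = 1×131 + 0.073×23.7 = 132.7
Vm = 26.1 · ln(0.14658) = 26.1 × (-1.9202) = -50.12 mV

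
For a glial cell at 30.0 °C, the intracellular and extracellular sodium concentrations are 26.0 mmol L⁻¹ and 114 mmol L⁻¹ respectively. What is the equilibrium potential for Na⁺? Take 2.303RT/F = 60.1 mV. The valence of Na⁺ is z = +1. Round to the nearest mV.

39 mV

E = (60.1/z) · log₁₀([Na⁺]_out/[Na⁺]_in) with z = +1.
= (60.1/1) · log₁₀(114/26.0) = 60.10 · log₁₀(4.385)
= 60.10 · (0.6419) = 38.58 mV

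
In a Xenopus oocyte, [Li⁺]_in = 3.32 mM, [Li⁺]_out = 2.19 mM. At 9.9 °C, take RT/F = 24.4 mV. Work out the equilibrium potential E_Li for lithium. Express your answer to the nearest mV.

E = (24.4/z) · ln([Li⁺]_out/[Li⁺]_in) with z = +1.
= (24.4/1) · ln(2.19/3.32) = 24.40 · ln(0.6596)
= 24.40 · (-0.4161) = -10.15 mV

-10 mV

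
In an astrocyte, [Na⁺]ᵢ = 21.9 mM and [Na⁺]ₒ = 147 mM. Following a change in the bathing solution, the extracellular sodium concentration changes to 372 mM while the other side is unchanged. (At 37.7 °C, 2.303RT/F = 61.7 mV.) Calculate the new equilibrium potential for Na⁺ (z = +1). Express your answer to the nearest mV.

76 mV

After the shift: [Na⁺]_out = 372, [Na⁺]_in = 21.9 mM.
E_new = (61.7/1)·log₁₀(372/21.9) = 61.70 · (1.2301) = 75.90 mV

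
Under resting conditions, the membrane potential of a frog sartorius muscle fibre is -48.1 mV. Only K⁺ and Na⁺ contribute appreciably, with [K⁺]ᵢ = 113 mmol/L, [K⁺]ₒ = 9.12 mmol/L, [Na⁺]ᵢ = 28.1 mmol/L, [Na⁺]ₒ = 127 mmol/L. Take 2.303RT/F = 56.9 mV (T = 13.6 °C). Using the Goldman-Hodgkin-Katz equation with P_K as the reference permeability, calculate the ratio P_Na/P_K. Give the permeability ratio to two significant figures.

0.057

Let α = P_Na/P_K. GHK: Vm = 56.9·log₁₀[(Kₒ + α·Naₒ)/(Kᵢ + α·Naᵢ)].
10^(Vm/56.9) = 10^(-48.1/56.9) = 0.14278
So 0.14278·(Kᵢ + α·Naᵢ) = Kₒ + α·Naₒ → α = (0.14278·113.0 − 9.12) / (127.0 − 0.14278·28.1)
α = (16.13 − 9.12) / (127.0 − 4.012) = 7.014/123 = 0.05703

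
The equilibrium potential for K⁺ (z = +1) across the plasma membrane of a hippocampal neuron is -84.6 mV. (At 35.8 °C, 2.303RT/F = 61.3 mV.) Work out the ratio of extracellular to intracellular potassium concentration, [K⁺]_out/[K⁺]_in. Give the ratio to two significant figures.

0.042

log₁₀([out]/[in]) = E·z/(61.3) = -84.6 × 1 / 61.3 = -1.3801
[out]/[in] = 10^(-1.3801) = 0.04168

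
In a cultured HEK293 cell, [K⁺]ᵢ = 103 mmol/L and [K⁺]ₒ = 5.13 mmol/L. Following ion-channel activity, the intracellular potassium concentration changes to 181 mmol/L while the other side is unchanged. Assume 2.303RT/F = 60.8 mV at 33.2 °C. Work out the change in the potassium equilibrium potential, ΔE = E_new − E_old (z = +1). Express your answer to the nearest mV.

-15 mV

E_old = (60.8/1)·log₁₀(5.13/103) = -79.21 mV
E_new = (60.8/1)·log₁₀(5.13/181) = -94.09 mV
ΔE = -94.09 − (-79.21) = -14.89 mV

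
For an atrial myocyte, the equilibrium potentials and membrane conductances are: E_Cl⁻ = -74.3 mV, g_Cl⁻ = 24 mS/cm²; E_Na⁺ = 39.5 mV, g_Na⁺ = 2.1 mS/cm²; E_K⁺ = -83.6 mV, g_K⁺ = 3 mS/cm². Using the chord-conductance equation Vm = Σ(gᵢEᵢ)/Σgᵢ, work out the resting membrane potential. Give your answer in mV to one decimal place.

-67.0 mV

Σ gᵢEᵢ = 24·(-74.3) + 2.1·(39.5) + 3·(-83.6) = -1951.05
Σ gᵢ = 24 + 2.1 + 3 = 29.1
Vm = -1951.05 / 29.1 = -67.05 mV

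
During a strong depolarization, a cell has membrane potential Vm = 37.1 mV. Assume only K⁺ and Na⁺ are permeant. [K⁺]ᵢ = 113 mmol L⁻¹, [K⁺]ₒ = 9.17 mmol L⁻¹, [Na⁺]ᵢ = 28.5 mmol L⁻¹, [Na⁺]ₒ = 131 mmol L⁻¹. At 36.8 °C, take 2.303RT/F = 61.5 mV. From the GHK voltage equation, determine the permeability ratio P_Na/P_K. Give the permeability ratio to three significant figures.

26.6

Let α = P_Na/P_K. GHK: Vm = 61.5·log₁₀[(Kₒ + α·Naₒ)/(Kᵢ + α·Naᵢ)].
10^(Vm/61.5) = 10^(37.1/61.5) = 4.011
So 4.011·(Kᵢ + α·Naᵢ) = Kₒ + α·Naₒ → α = (4.011·113.0 − 9.17) / (131.0 − 4.011·28.5)
α = (453.2 − 9.17) / (131.0 − 114.3) = 444.1/16.69 = 26.61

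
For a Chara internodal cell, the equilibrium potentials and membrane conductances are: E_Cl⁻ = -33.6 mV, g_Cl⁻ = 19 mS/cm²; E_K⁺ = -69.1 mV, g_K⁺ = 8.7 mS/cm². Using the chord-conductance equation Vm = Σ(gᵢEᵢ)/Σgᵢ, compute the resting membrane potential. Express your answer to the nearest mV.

-45 mV

Σ gᵢEᵢ = 19·(-33.6) + 8.7·(-69.1) = -1239.57
Σ gᵢ = 19 + 8.7 = 27.7
Vm = -1239.57 / 27.7 = -44.75 mV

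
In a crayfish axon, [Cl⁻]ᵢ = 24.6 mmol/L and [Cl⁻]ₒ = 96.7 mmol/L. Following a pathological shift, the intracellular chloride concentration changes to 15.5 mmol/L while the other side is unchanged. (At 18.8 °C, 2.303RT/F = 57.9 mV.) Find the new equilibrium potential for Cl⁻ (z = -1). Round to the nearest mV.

After the shift: [Cl⁻]_out = 96.7, [Cl⁻]_in = 15.5 mmol/L.
E_new = (57.9/-1)·log₁₀(96.7/15.5) = -57.90 · (0.7951) = -46.04 mV

-46 mV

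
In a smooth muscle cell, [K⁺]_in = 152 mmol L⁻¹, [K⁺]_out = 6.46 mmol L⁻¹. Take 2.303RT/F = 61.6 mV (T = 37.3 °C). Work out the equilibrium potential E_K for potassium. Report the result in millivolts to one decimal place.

-84.5 mV

E = (61.6/z) · log₁₀([K⁺]_out/[K⁺]_in) with z = +1.
= (61.6/1) · log₁₀(6.46/152) = 61.60 · log₁₀(0.0425)
= 61.60 · (-1.3716) = -84.49 mV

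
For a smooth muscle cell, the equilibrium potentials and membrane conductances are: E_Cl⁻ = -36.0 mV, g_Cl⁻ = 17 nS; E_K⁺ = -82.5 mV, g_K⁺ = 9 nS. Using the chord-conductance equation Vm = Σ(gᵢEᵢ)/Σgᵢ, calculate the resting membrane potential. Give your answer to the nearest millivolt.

Σ gᵢEᵢ = 17·(-36.0) + 9·(-82.5) = -1354.50
Σ gᵢ = 17 + 9 = 26
Vm = -1354.50 / 26 = -52.10 mV

-52 mV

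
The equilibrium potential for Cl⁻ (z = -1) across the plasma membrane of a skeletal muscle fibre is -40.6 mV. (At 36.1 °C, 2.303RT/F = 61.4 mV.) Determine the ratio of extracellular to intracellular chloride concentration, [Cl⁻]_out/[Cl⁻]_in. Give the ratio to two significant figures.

4.6

log₁₀([out]/[in]) = E·z/(61.4) = -40.6 × -1 / 61.4 = 0.6612
[out]/[in] = 10^(0.6612) = 4.584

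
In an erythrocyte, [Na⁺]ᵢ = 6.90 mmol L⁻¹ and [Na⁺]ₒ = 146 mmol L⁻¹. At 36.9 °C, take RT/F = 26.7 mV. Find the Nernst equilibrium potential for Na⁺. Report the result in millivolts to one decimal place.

E = (26.7/z) · ln([Na⁺]_out/[Na⁺]_in) with z = +1.
= (26.7/1) · ln(146/6.90) = 26.70 · ln(21.16)
= 26.70 · (3.0521) = 81.49 mV

81.5 mV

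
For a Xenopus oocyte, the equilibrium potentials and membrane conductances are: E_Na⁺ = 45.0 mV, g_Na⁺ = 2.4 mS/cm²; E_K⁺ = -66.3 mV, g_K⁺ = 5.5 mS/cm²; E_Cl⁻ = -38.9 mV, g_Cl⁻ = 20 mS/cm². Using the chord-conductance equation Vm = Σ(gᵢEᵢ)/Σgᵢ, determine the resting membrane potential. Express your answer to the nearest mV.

-37 mV

Σ gᵢEᵢ = 2.4·(45.0) + 5.5·(-66.3) + 20·(-38.9) = -1034.65
Σ gᵢ = 2.4 + 5.5 + 20 = 27.9
Vm = -1034.65 / 27.9 = -37.08 mV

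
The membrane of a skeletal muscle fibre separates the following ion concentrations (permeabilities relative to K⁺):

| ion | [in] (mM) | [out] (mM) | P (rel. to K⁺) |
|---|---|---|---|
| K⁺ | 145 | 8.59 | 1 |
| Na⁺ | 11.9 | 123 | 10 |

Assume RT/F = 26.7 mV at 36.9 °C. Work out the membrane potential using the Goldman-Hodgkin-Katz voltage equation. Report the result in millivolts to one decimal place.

Vm = 26.7 · ln[(Σ P·[cation]ₒ + Σ P·[anion]ᵢ) / (Σ P·[cation]ᵢ + Σ P·[anion]ₒ)]
Numerator = 1×8.59 + 10×123 = 1239
Denominator = 1×145 + 10×11.9 = 264
Vm = 26.7 · ln(4.6916) = 26.7 × (1.5458) = 41.27 mV

41.3 mV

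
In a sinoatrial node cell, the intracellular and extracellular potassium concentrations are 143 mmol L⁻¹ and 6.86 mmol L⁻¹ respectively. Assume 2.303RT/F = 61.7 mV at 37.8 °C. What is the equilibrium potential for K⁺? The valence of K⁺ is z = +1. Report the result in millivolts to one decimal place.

-81.4 mV

E = (61.7/z) · log₁₀([K⁺]_out/[K⁺]_in) with z = +1.
= (61.7/1) · log₁₀(6.86/143) = 61.70 · log₁₀(0.04797)
= 61.70 · (-1.3190) = -81.38 mV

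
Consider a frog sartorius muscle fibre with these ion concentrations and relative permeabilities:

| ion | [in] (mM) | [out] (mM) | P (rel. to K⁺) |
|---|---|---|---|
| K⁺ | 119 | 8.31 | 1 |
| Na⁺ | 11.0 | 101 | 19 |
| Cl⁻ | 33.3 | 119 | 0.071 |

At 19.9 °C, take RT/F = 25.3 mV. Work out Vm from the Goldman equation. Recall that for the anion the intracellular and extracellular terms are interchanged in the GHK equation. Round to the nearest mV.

Vm = 25.3 · ln[(Σ P·[cation]ₒ + Σ P·[anion]ᵢ) / (Σ P·[cation]ᵢ + Σ P·[anion]ₒ)]
Numerator = 1×8.31 + 19×101 + 0.071×33.3 = 1930
Denominator = 1×119 + 19×11.0 + 0.071×119 = 336.4
Vm = 25.3 · ln(5.7354) = 25.3 × (1.7467) = 44.19 mV

44 mV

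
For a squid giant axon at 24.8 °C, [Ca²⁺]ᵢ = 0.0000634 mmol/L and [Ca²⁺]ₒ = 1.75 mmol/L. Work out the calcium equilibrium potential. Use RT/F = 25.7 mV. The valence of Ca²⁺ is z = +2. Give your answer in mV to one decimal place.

131.4 mV

E = (25.7/z) · ln([Ca²⁺]_out/[Ca²⁺]_in) with z = +2.
= (25.7/2) · ln(1.75/0.0000634) = 12.85 · ln(2.76e+04)
= 12.85 · (10.2257) = 131.40 mV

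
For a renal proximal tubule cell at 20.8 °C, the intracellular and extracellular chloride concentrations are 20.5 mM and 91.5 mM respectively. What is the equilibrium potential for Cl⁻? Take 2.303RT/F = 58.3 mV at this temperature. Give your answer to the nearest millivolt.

-38 mV

E = (58.3/z) · log₁₀([Cl⁻]_out/[Cl⁻]_in) with z = -1.
For an anion, dividing by z = -1 reverses the sign.
= (58.3/-1) · log₁₀(91.5/20.5) = -58.30 · log₁₀(4.463)
= -58.30 · (0.6497) = -37.88 mV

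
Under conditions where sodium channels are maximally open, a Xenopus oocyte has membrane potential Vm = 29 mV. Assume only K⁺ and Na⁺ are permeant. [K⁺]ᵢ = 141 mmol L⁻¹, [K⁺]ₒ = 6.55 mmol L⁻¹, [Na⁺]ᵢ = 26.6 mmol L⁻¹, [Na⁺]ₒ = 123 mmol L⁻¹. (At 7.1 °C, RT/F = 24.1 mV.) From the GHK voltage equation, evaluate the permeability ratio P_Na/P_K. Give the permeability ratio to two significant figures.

Let α = P_Na/P_K. GHK: Vm = 24.1·ln[(Kₒ + α·Naₒ)/(Kᵢ + α·Naᵢ)].
e^(Vm/24.1) = e^(29.0/24.1) = 3.3312
So 3.3312·(Kᵢ + α·Naᵢ) = Kₒ + α·Naₒ → α = (3.3312·141.0 − 6.55) / (123.0 − 3.3312·26.6)
α = (469.7 − 6.55) / (123.0 − 88.61) = 463.1/34.39 = 13.47

13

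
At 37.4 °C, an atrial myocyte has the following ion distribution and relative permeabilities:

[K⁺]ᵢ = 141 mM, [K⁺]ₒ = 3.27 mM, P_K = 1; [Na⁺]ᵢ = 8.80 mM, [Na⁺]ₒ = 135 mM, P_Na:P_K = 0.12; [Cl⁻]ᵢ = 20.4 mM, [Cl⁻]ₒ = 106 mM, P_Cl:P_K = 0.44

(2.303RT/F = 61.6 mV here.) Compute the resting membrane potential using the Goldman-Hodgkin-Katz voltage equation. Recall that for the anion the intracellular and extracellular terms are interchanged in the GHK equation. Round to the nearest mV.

Vm = 61.6 · log₁₀[(Σ P·[cation]ₒ + Σ P·[anion]ᵢ) / (Σ P·[cation]ᵢ + Σ P·[anion]ₒ)]
Numerator = 1×3.27 + 0.12×135 + 0.44×20.4 = 28.45
Denominator = 1×141 + 0.12×8.80 + 0.44×106 = 188.7
Vm = 61.6 · log₁₀(0.15075) = 61.6 × (-0.8217) = -50.62 mV

-51 mV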